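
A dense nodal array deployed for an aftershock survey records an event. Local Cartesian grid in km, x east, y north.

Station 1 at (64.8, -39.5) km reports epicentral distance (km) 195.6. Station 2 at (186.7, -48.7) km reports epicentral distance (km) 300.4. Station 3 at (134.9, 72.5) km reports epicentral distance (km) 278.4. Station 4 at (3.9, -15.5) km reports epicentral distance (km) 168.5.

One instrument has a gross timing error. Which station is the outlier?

Solve using three stations at a time. Using Station 1, Station 2, Station 4 (subtract circle equations pairwise → linear system) gives (x, y) ≈ (-95.6, -151.6).
Distances from that point to each station vs reported:
  Station 1: calculated 195.7 vs reported 195.6 → residual 0.1 km
  Station 2: calculated 300.5 vs reported 300.4 → residual 0.1 km
  Station 3: calculated 321.5 vs reported 278.4 → residual 43.1 km
  Station 4: calculated 168.6 vs reported 168.5 → residual 0.1 km
Station 1, Station 2, Station 4 are mutually consistent (residuals ≈ 0); Station 3 is off by 43.1 km.

Station 3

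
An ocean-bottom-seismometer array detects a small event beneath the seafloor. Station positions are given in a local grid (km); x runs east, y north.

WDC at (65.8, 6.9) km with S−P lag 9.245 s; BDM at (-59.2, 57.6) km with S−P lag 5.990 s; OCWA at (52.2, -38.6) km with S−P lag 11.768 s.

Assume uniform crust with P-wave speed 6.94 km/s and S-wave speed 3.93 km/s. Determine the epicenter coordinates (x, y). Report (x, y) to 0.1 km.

Distance from S−P lag: d = Δt · v_P v_S / (v_P − v_S) = Δt · (6.94·3.93)/(6.94−3.93) ≈ 9.0612·Δt.
So d_WDC = 83.77, d_BDM = 54.28, d_OCWA = 106.63 km.
Circle about each station: (x − 65.8)² + (y − 6.9)² = 83.77²; (x + 59.2)² + (y − 57.6)² = 54.28²; (x − 52.2)² + (y + 38.6)² = 106.63².
Subtracting the WDC equation from the BDM and OCWA equations removes the quadratic terms:
-250.0 x + 101.4 y = 6516.24
-27.2 x − 91.0 y = -4514.99
Solving the 2×2 system: x ≈ -5.3, y ≈ 51.2 km.

(-5.3, 51.2)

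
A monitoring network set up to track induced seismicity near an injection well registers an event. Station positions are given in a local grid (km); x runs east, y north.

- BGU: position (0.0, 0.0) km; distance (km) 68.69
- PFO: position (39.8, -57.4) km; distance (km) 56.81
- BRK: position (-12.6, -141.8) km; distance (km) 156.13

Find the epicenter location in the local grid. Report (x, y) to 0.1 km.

x ≈ 68.2 km, y ≈ -8.2 km

Circle about each station: x² + y² = 68.69²; (x − 39.8)² + (y + 57.4)² = 56.81²; (x + 12.6)² + (y + 141.8)² = 156.13².
Subtracting the BGU equation from the PFO and BRK equations removes the quadratic terms:
79.6 x − 114.8 y = 6369.74
-25.2 x − 283.6 y = 607.74
Solving the 2×2 system: x ≈ 68.2, y ≈ -8.2 km.
Check against BGU (with the unrounded x, y): √(x²+y²) = 68.68 ≈ 68.69 km. ✓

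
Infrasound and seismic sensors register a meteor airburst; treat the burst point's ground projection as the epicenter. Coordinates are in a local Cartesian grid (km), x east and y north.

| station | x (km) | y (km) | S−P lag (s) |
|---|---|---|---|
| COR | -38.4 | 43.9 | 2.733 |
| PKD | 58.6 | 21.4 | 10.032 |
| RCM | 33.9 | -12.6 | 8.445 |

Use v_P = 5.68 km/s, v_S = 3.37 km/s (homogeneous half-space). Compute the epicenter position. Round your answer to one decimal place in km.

x ≈ -24.4 km, y ≈ 26.1 km

Distance from S−P lag: d = Δt · v_P v_S / (v_P − v_S) = Δt · (5.68·3.37)/(5.68−3.37) ≈ 8.2864·Δt.
So d_COR = 22.65, d_PKD = 83.13, d_RCM = 69.98 km.
Circle about each station: (x + 38.4)² + (y − 43.9)² = 22.65²; (x − 58.6)² + (y − 21.4)² = 83.13²; (x − 33.9)² + (y + 12.6)² = 69.98².
Subtracting pairs of circle equations eliminates x²+y² and gives linear equations (the radical axes):
194.0 x − 45.0 y = -5907.42
144.6 x − 113.0 y = -6477.98
Solving the 2×2 system: x ≈ -24.4, y ≈ 26.1 km.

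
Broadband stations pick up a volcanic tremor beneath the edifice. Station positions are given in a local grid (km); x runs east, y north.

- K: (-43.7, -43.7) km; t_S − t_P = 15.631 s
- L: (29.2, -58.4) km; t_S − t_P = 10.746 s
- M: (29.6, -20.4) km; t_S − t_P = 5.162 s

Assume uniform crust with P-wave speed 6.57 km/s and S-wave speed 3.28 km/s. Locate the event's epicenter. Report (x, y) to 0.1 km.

Distance from S−P lag: d = Δt · v_P v_S / (v_P − v_S) = Δt · (6.57·3.28)/(6.57−3.28) ≈ 6.5500·Δt.
So d_K = 102.38, d_L = 70.39, d_M = 33.81 km.
Circle about each station: (x + 43.7)² + (y + 43.7)² = 102.38²; (x − 29.2)² + (y + 58.4)² = 70.39²; (x − 29.6)² + (y + 20.4)² = 33.81².
Subtracting the K equation from the L and M equations removes the quadratic terms:
145.8 x − 29.4 y = 5970.73
146.6 x + 46.6 y = 6811.49
Solving the 2×2 system: x ≈ 43.1, y ≈ 10.6 km.

x ≈ 43.1 km, y ≈ 10.6 km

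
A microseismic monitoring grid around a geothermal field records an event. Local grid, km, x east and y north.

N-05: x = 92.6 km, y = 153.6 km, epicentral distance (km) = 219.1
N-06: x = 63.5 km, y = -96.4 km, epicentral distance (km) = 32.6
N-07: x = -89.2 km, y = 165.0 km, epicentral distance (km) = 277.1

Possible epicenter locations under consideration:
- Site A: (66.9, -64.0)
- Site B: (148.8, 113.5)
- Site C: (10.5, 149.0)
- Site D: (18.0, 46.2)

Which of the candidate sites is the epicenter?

Site A

For each candidate, compare |candidate − station| to the reported distance:
Site A: residuals N-05 0.0, N-06 0.0, N-07 0.0 → max 0.0 km
Site B: residuals N-05 150.1, N-06 194.0, N-07 33.6 → max 194.0 km
Site C: residuals N-05 136.9, N-06 218.5, N-07 176.1 → max 218.5 km
Site D: residuals N-05 88.3, N-06 117.1, N-07 117.1 → max 117.1 km
Only Site A has all residuals ≈ 0.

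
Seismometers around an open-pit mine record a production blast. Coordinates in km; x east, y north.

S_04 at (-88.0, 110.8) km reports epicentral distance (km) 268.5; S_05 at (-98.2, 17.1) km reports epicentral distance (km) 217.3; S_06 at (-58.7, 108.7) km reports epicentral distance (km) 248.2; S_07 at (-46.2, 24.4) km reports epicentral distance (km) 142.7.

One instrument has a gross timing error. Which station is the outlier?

S_07

Solve using three stations at a time. Using S_04, S_05, S_06 (subtract circle equations pairwise → linear system) gives (x, y) ≈ (91.4, -88.9).
Distances from that point to each station vs reported:
  S_04: calculated 268.4 vs reported 268.5 → residual 0.1 km
  S_05: calculated 217.2 vs reported 217.3 → residual 0.1 km
  S_06: calculated 248.1 vs reported 248.2 → residual 0.1 km
  S_07: calculated 178.2 vs reported 142.7 → residual 35.5 km
S_04, S_05, S_06 are mutually consistent (residuals ≈ 0); S_07 is off by 35.5 km.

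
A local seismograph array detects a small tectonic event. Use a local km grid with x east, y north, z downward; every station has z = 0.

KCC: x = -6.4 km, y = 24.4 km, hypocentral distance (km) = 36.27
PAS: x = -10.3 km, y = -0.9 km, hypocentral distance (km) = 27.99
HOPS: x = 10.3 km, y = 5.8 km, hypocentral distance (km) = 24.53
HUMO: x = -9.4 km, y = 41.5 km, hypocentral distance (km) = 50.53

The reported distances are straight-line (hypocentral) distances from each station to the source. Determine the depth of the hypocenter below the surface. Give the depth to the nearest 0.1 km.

Each station gives a sphere (x−x_i)² + (y−y_i)² + z² = d_i² (stations at z=0).
Subtracting the KCC sphere from PAS and HOPS: z² cancels, leaving linear equations in x and y:
-7.8 x − 50.6 y = 2.65
33.4 x − 37.2 y = 217.20
Solving: x ≈ 5.500, y ≈ -0.900 km (keep extra digits for the depth step; rounded: 5.5, -0.9).
Then from the KCC sphere: z² = 36.27² − (x + 6.4)² − (y − 24.4)² with x = 5.500, y = -0.900, so z ≈ 23.104 ≈ 23.1 km.

z ≈ 23.1 km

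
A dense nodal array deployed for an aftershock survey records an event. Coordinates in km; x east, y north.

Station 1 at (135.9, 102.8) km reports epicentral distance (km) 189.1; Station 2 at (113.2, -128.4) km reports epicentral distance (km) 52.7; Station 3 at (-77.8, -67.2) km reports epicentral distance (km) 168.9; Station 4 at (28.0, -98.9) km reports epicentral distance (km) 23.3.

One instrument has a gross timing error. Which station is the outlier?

Solve using three stations at a time. Using Station 1, Station 2, Station 3 (subtract circle equations pairwise → linear system) gives (x, y) ≈ (90.6, -80.8).
Distances from that point to each station vs reported:
  Station 1: calculated 189.1 vs reported 189.1 → residual 0.0 km
  Station 2: calculated 52.7 vs reported 52.7 → residual 0.0 km
  Station 3: calculated 168.9 vs reported 168.9 → residual 0.0 km
  Station 4: calculated 65.1 vs reported 23.3 → residual 41.8 km
Station 1, Station 2, Station 3 are mutually consistent (residuals ≈ 0); Station 4 is off by 41.8 km.

Station 4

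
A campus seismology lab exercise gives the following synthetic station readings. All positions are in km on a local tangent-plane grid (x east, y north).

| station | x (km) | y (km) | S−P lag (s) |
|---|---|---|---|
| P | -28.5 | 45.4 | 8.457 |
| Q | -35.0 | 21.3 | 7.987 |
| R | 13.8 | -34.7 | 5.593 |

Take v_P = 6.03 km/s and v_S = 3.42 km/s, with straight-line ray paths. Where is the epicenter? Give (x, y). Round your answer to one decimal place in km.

Distance from S−P lag: d = Δt · v_P v_S / (v_P − v_S) = Δt · (6.03·3.42)/(6.03−3.42) ≈ 7.9014·Δt.
So d_P = 66.82, d_Q = 63.11, d_R = 44.19 km.
Circle about each station: (x + 28.5)² + (y − 45.4)² = 66.82²; (x + 35.0)² + (y − 21.3)² = 63.11²; (x − 13.8)² + (y + 34.7)² = 44.19².
Subtracting the P equation from the Q and R equations removes the quadratic terms:
-13.0 x − 48.2 y = -712.68
84.6 x − 160.2 y = 1033.28
Solving the 2×2 system: x ≈ 26.6, y ≈ 7.6 km.

26.6 km east, 7.6 km north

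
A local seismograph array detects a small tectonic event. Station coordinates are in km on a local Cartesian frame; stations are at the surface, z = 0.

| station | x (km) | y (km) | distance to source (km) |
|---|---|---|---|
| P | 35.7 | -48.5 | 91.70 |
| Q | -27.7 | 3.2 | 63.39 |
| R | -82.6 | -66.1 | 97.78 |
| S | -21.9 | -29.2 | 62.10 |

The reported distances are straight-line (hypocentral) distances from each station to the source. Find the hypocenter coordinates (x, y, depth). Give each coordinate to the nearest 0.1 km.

(-24.8, -15.5, 60.5)

Each station gives a sphere (x−x_i)² + (y−y_i)² + z² = d_i² (stations at z=0).
Subtracting the P sphere from Q and R: z² cancels, leaving linear equations in x and y:
-126.8 x + 103.4 y = 1541.39
-236.6 x − 35.2 y = 6413.19
Solving: x ≈ -24.799, y ≈ -15.504 km (keep extra digits for the depth step; rounded: -24.8, -15.5).
Then from the P sphere: z² = 91.70² − (x − 35.7)² − (y + 48.5)² with x = -24.799, y = -15.504, so z ≈ 60.498 ≈ 60.5 km.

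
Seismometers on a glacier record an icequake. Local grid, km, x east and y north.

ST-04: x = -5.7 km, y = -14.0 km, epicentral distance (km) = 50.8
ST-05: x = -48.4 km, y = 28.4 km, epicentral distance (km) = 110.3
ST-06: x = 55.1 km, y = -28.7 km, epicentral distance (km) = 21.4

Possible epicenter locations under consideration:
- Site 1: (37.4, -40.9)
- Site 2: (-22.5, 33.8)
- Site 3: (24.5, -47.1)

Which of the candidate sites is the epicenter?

For each candidate, compare |candidate − station| to the reported distance:
Site 1: residuals ST-04 0.0, ST-05 0.0, ST-06 0.1 → max 0.1 km
Site 2: residuals ST-04 0.1, ST-05 83.8, ST-06 78.2 → max 83.8 km
Site 3: residuals ST-04 6.0, ST-05 5.3, ST-06 14.3 → max 14.3 km
Only Site 1 has all residuals ≈ 0.

Site 1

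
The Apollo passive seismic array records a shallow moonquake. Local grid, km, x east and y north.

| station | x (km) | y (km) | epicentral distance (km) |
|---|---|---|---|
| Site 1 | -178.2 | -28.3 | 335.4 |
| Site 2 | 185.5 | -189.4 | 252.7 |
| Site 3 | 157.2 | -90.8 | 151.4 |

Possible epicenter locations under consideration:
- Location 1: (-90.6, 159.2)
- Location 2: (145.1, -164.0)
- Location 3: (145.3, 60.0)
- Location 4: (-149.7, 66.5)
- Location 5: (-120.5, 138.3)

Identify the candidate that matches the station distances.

For each candidate, compare |candidate − station| to the reported distance:
Location 1: residuals Site 1 128.4, Site 2 192.0, Site 3 200.6 → max 200.6 km
Location 2: residuals Site 1 15.2, Site 2 205.0, Site 3 77.2 → max 205.0 km
Location 3: residuals Site 1 0.1, Site 2 0.1, Site 3 0.1 → max 0.1 km
Location 4: residuals Site 1 236.4, Site 2 169.0, Site 3 193.5 → max 236.4 km
Location 5: residuals Site 1 159.1, Site 2 195.7, Site 3 208.6 → max 208.6 km
Only Location 3 has all residuals ≈ 0.

Location 3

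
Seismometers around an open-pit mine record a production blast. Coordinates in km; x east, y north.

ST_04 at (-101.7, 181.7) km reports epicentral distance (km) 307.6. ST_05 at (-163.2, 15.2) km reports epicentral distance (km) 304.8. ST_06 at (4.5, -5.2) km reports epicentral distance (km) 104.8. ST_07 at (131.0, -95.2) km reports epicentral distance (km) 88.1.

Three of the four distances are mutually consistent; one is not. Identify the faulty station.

ST_06

Solve using three stations at a time. Using ST_04, ST_05, ST_07 (subtract circle equations pairwise → linear system) gives (x, y) ≈ (140.8, -7.6).
Distances from that point to each station vs reported:
  ST_04: calculated 307.6 vs reported 307.6 → residual 0.0 km
  ST_05: calculated 304.8 vs reported 304.8 → residual 0.0 km
  ST_06: calculated 136.3 vs reported 104.8 → residual 31.5 km
  ST_07: calculated 88.1 vs reported 88.1 → residual 0.0 km
ST_04, ST_05, ST_07 are mutually consistent (residuals ≈ 0); ST_06 is off by 31.5 km.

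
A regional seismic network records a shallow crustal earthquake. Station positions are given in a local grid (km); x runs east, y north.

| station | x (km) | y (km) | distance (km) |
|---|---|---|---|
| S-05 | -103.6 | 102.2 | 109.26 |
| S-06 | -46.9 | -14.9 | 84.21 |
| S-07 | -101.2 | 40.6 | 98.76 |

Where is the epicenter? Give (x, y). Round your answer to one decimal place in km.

-3.9 km east, 57.5 km north

Circle about each station: (x + 103.6)² + (y − 102.2)² = 109.26²; (x + 46.9)² + (y + 14.9)² = 84.21²; (x + 101.2)² + (y − 40.6)² = 98.76².
Subtracting the S-05 equation from the S-06 and S-07 equations removes the quadratic terms:
113.4 x − 234.2 y = -13909.76
4.8 x − 123.2 y = -7103.79
Solving the 2×2 system: x ≈ -3.9, y ≈ 57.5 km.
Check against S-05 (with the unrounded x, y): √((x + 103.6)²+(y − 102.2)²) = 109.27 ≈ 109.26 km. ✓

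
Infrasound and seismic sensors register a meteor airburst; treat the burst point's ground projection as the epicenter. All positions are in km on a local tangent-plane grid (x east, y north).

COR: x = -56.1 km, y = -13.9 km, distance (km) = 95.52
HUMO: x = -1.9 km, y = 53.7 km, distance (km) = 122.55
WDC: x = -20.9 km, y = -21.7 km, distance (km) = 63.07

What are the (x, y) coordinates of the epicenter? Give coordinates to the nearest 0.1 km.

Circle about each station: (x + 56.1)² + (y + 13.9)² = 95.52²; (x + 1.9)² + (y − 53.7)² = 122.55²; (x + 20.9)² + (y + 21.7)² = 63.07².
Subtracting pairs of circle equations eliminates x²+y² and gives linear equations (the radical axes):
108.4 x + 135.2 y = -6347.55
70.4 x − 15.6 y = 2713.53
Solving the 2×2 system: x ≈ 23.9, y ≈ -66.1 km.

x ≈ 23.9 km, y ≈ -66.1 km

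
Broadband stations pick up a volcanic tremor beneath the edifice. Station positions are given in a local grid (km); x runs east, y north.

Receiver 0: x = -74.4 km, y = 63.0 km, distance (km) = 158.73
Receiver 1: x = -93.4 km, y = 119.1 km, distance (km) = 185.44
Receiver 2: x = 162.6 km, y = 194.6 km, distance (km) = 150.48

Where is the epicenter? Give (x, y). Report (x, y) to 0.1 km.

x ≈ 84.3 km, y ≈ 66.1 km

Circle about each station: (x + 74.4)² + (y − 63.0)² = 158.73²; (x + 93.4)² + (y − 119.1)² = 185.44²; (x − 162.6)² + (y − 194.6)² = 150.48².
Subtracting the Receiver 0 equation from the Receiver 1 and Receiver 2 equations removes the quadratic terms:
-38.0 x + 112.2 y = 4211.23
474.0 x + 263.2 y = 57354.54
Solving the 2×2 system: x ≈ 84.3, y ≈ 66.1 km.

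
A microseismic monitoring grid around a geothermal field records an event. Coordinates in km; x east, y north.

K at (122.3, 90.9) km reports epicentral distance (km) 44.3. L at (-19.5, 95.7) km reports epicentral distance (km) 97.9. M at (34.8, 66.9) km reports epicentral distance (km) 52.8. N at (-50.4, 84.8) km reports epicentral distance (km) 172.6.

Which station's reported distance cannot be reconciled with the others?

Solve using three stations at a time. Using K, L, M (subtract circle equations pairwise → linear system) gives (x, y) ≈ (78.4, 96.7).
Distances from that point to each station vs reported:
  K: calculated 44.3 vs reported 44.3 → residual 0.0 km
  L: calculated 97.9 vs reported 97.9 → residual 0.0 km
  M: calculated 52.8 vs reported 52.8 → residual 0.0 km
  N: calculated 129.3 vs reported 172.6 → residual 43.3 km
K, L, M are mutually consistent (residuals ≈ 0); N is off by 43.3 km.

N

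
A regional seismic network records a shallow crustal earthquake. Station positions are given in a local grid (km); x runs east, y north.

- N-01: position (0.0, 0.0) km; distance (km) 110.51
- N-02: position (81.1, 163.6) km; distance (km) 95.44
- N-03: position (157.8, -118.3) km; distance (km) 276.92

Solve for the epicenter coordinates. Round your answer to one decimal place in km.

Circle about each station: x² + y² = 110.51²; (x − 81.1)² + (y − 163.6)² = 95.44²; (x − 157.8)² + (y + 118.3)² = 276.92².
Subtracting pairs of circle equations eliminates x²+y² and gives linear equations (the radical axes):
162.2 x + 327.2 y = 36445.84
315.6 x − 236.6 y = -25576.50
Solving the 2×2 system: x ≈ 1.8, y ≈ 110.5 km.

(1.8, 110.5)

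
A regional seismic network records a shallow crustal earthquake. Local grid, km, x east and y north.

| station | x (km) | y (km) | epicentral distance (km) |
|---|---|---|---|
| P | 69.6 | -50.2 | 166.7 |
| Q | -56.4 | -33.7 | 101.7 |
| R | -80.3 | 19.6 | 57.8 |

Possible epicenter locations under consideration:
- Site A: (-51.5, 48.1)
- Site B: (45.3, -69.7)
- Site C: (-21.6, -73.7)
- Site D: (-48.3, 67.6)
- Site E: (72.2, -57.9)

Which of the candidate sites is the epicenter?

Site D

For each candidate, compare |candidate − station| to the reported distance:
Site A: residuals P 10.7, Q 19.8, R 17.3 → max 19.8 km
Site B: residuals P 135.5, Q 6.2, R 96.3 → max 135.5 km
Site C: residuals P 72.5, Q 48.7, R 52.4 → max 72.5 km
Site D: residuals P 0.0, Q 0.1, R 0.1 → max 0.1 km
Site E: residuals P 158.6, Q 29.2, R 113.3 → max 158.6 km
Only Site D has all residuals ≈ 0.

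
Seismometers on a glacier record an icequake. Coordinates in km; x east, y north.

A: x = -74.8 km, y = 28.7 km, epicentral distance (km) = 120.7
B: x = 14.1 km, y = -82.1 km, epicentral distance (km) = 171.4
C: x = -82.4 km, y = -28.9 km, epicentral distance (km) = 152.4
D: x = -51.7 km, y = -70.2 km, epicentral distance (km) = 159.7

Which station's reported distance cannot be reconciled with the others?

Solve using three stations at a time. Using A, C, D (subtract circle equations pairwise → linear system) gives (x, y) ≈ (42.0, 59.1).
Distances from that point to each station vs reported:
  A: calculated 120.7 vs reported 120.7 → residual 0.0 km
  B: calculated 144.0 vs reported 171.4 → residual 27.4 km
  C: calculated 152.4 vs reported 152.4 → residual 0.0 km
  D: calculated 159.7 vs reported 159.7 → residual 0.0 km
A, C, D are mutually consistent (residuals ≈ 0); B is off by 27.4 km.

B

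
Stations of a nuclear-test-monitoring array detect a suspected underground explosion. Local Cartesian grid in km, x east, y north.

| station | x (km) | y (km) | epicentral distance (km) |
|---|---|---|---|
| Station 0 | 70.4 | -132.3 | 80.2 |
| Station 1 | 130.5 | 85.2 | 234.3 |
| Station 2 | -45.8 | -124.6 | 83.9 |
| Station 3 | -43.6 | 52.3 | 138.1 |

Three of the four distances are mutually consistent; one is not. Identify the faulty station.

Solve using three stations at a time. Using Station 0, Station 2, Station 3 (subtract circle equations pairwise → linear system) gives (x, y) ≈ (18.7, -70.9).
Distances from that point to each station vs reported:
  Station 0: calculated 80.2 vs reported 80.2 → residual 0.0 km
  Station 1: calculated 192.0 vs reported 234.3 → residual 42.3 km
  Station 2: calculated 83.9 vs reported 83.9 → residual 0.0 km
  Station 3: calculated 138.1 vs reported 138.1 → residual 0.0 km
Station 0, Station 2, Station 3 are mutually consistent (residuals ≈ 0); Station 1 is off by 42.3 km.

Station 1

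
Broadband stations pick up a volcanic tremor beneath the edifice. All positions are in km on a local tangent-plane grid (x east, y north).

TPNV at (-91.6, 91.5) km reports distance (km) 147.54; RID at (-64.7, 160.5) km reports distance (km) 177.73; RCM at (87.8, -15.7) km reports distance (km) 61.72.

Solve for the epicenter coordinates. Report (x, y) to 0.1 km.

Circle about each station: (x + 91.6)² + (y − 91.5)² = 147.54²; (x + 64.7)² + (y − 160.5)² = 177.73²; (x − 87.8)² + (y + 15.7)² = 61.72².
Subtracting the TPNV equation from the RID and RCM equations removes the quadratic terms:
53.8 x + 138.0 y = 3363.63
358.8 x − 214.4 y = 9151.21
Solving the 2×2 system: x ≈ 32.5, y ≈ 11.7 km.

(32.5, 11.7)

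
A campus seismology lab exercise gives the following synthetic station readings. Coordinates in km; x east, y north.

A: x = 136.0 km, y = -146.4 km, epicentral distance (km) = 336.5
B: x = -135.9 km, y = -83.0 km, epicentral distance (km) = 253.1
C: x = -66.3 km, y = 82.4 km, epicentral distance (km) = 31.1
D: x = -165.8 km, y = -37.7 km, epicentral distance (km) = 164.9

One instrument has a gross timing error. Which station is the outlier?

Solve using three stations at a time. Using A, C, D (subtract circle equations pairwise → linear system) gives (x, y) ≈ (-85.9, 106.6).
Distances from that point to each station vs reported:
  A: calculated 336.5 vs reported 336.5 → residual 0.0 km
  B: calculated 196.0 vs reported 253.1 → residual 57.1 km
  C: calculated 31.1 vs reported 31.1 → residual 0.0 km
  D: calculated 164.9 vs reported 164.9 → residual 0.0 km
A, C, D are mutually consistent (residuals ≈ 0); B is off by 57.1 km.

B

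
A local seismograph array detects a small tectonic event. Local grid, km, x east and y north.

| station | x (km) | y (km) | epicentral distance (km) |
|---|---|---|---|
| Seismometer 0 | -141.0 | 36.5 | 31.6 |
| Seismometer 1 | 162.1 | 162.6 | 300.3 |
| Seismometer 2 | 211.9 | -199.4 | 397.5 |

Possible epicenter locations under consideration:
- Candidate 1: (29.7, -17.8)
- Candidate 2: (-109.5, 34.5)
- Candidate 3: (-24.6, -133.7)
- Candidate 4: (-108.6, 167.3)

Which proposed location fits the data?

Candidate 2

For each candidate, compare |candidate − station| to the reported distance:
Candidate 1: residuals Seismometer 0 147.5, Seismometer 1 76.5, Seismometer 2 140.3 → max 147.5 km
Candidate 2: residuals Seismometer 0 0.0, Seismometer 1 0.0, Seismometer 2 0.0 → max 0.0 km
Candidate 3: residuals Seismometer 0 174.6, Seismometer 1 49.9, Seismometer 2 152.0 → max 174.6 km
Candidate 4: residuals Seismometer 0 103.2, Seismometer 1 29.6, Seismometer 2 89.5 → max 103.2 km
Only Candidate 2 has all residuals ≈ 0.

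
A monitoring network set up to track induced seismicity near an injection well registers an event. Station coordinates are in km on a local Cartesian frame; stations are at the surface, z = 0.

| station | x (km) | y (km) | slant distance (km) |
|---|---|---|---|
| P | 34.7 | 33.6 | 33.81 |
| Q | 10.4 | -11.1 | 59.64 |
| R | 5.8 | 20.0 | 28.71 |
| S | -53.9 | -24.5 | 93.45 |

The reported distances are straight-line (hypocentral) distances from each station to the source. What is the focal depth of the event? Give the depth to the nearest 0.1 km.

z ≈ 6.7 km

Each station gives a sphere (x−x_i)² + (y−y_i)² + z² = d_i² (stations at z=0).
Subtracting the P sphere from Q and R: z² cancels, leaving linear equations in x and y:
-48.6 x − 89.4 y = -4515.49
-57.8 x − 27.2 y = -1580.56
Solving: x ≈ 4.806, y ≈ 47.896 km (keep extra digits for the depth step; rounded: 4.8, 47.9).
Then from the P sphere: z² = 33.81² − (x − 34.7)² − (y − 33.6)² with x = 4.806, y = 47.896, so z ≈ 6.715 ≈ 6.7 km.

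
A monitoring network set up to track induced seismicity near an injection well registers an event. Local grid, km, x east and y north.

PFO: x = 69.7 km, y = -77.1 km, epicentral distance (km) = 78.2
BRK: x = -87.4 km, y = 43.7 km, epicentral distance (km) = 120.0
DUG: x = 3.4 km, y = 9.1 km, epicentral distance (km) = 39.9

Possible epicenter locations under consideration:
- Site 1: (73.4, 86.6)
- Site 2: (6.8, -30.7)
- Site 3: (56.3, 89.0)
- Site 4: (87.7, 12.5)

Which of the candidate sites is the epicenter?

For each candidate, compare |candidate − station| to the reported distance:
Site 1: residuals PFO 85.5, BRK 46.4, DUG 64.5 → max 85.5 km
Site 2: residuals PFO 0.0, BRK 0.0, DUG 0.0 → max 0.0 km
Site 3: residuals PFO 88.4, BRK 30.7, DUG 55.9 → max 88.4 km
Site 4: residuals PFO 13.2, BRK 57.9, DUG 44.5 → max 57.9 km
Only Site 2 has all residuals ≈ 0.

Site 2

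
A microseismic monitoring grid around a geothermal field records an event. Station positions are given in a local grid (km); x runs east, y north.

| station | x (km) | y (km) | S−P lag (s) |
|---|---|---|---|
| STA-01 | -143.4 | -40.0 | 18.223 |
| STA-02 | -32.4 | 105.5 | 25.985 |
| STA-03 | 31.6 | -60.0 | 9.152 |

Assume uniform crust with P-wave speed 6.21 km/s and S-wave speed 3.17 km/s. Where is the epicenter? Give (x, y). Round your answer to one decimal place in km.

x ≈ -27.6 km, y ≈ -62.7 km

Distance from S−P lag: d = Δt · v_P v_S / (v_P − v_S) = Δt · (6.21·3.17)/(6.21−3.17) ≈ 6.4756·Δt.
So d_STA-01 = 118.00, d_STA-02 = 168.27, d_STA-03 = 59.26 km.
Circle about each station: (x + 143.4)² + (y + 40.0)² = 118.00²; (x + 32.4)² + (y − 105.5)² = 168.27²; (x − 31.6)² + (y + 60.0)² = 59.26².
Subtracting the STA-01 equation from the STA-02 and STA-03 equations removes the quadratic terms:
222.0 x + 291.0 y = -24374.34
350.0 x − 40.0 y = -7152.75
Solving the 2×2 system: x ≈ -27.6, y ≈ -62.7 km.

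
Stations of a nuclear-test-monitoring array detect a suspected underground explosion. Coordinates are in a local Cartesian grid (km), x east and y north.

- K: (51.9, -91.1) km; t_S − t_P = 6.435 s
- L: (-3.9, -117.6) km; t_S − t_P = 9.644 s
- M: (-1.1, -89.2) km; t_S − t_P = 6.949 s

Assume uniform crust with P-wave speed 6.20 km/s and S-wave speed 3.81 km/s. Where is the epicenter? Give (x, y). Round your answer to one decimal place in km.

Distance from S−P lag: d = Δt · v_P v_S / (v_P − v_S) = Δt · (6.20·3.81)/(6.20−3.81) ≈ 9.8837·Δt.
So d_K = 63.60, d_L = 95.32, d_M = 68.68 km.
Circle about each station: (x − 51.9)² + (y + 91.1)² = 63.60²; (x + 3.9)² + (y + 117.6)² = 95.32²; (x + 1.1)² + (y + 89.2)² = 68.68².
Subtracting the K equation from the L and M equations removes the quadratic terms:
-111.6 x − 53.0 y = -2188.79
-106.0 x + 3.8 y = -3706.95
Solving the 2×2 system: x ≈ 33.9, y ≈ -30.1 km.
Check against K (with the unrounded x, y): √((x − 51.9)²+(y + 91.1)²) = 63.63 ≈ 63.60 km. ✓

x ≈ 33.9 km, y ≈ -30.1 km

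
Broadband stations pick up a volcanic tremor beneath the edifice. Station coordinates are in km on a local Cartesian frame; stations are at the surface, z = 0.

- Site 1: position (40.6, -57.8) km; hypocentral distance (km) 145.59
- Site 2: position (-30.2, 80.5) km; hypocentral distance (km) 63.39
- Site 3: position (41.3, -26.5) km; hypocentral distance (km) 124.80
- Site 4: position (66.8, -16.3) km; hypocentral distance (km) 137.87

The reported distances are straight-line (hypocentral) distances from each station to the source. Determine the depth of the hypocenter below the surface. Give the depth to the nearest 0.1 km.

Each station gives a sphere (x−x_i)² + (y−y_i)² + z² = d_i² (stations at z=0).
Subtracting the Site 1 sphere from Site 2 and Site 3: z² cancels, leaving linear equations in x and y:
-141.6 x + 276.6 y = 19581.25
1.4 x + 62.6 y = 3040.15
Solving: x ≈ -41.602, y ≈ 49.495 km (keep extra digits for the depth step; rounded: -41.6, 49.5).
Then from the Site 1 sphere: z² = 145.59² − (x − 40.6)² − (y + 57.8)² with x = -41.602, y = 49.495, so z ≈ 54.102 ≈ 54.1 km.

z ≈ 54.1 km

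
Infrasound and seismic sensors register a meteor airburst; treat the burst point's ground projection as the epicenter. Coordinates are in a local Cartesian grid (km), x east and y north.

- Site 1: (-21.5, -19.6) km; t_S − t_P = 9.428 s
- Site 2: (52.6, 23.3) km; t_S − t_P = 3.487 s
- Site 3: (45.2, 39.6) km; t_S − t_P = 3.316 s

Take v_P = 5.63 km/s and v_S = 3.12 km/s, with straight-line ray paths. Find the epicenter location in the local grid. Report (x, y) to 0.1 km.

x ≈ 28.2 km, y ≈ 23.8 km

Distance from S−P lag: d = Δt · v_P v_S / (v_P − v_S) = Δt · (5.63·3.12)/(5.63−3.12) ≈ 6.9982·Δt.
So d_Site 1 = 65.98, d_Site 2 = 24.40, d_Site 3 = 23.21 km.
Circle about each station: (x + 21.5)² + (y + 19.6)² = 65.98²; (x − 52.6)² + (y − 23.3)² = 24.40²; (x − 45.2)² + (y − 39.6)² = 23.21².
Subtracting pairs of circle equations eliminates x²+y² and gives linear equations (the radical axes):
148.2 x + 85.8 y = 6221.24
133.4 x + 118.4 y = 6579.45
Solving the 2×2 system: x ≈ 28.2, y ≈ 23.8 km.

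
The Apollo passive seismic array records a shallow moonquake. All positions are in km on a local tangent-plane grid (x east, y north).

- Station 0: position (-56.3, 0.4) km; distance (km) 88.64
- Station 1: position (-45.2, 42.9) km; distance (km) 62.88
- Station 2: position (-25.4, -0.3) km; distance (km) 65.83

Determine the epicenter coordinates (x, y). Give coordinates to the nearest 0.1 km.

Circle about each station: (x + 56.3)² + (y − 0.4)² = 88.64²; (x + 45.2)² + (y − 42.9)² = 62.88²; (x + 25.4)² + (y + 0.3)² = 65.83².
Subtracting pairs of circle equations eliminates x²+y² and gives linear equations (the radical axes):
22.2 x + 85.0 y = 4616.76
61.8 x − 1.4 y = 998.86
Solving the 2×2 system: x ≈ 17.3, y ≈ 49.8 km.

17.3 km east, 49.8 km north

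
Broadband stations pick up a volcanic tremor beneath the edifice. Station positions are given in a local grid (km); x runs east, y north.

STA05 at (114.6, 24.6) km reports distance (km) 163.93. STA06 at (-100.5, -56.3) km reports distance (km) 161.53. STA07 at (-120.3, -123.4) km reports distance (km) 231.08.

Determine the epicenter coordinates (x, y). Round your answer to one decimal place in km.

Circle about each station: (x − 114.6)² + (y − 24.6)² = 163.93²; (x + 100.5)² + (y + 56.3)² = 161.53²; (x + 120.3)² + (y + 123.4)² = 231.08².
Subtracting pairs of circle equations eliminates x²+y² and gives linear equations (the radical axes):
-430.2 x − 161.8 y = 312.72
-469.8 x − 296.0 y = -10563.59
Solving the 2×2 system: x ≈ -35.1, y ≈ 91.4 km.
Check against STA05 (with the unrounded x, y): √((x − 114.6)²+(y − 24.6)²) = 163.93 ≈ 163.93 km. ✓

x ≈ -35.1 km, y ≈ 91.4 km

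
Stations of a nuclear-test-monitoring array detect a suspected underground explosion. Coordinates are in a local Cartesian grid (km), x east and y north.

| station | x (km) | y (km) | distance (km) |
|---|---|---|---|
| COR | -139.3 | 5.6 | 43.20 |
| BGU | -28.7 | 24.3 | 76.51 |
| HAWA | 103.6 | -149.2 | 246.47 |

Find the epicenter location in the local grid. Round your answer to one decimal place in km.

-98.2 km east, -7.7 km north

Circle about each station: (x + 139.3)² + (y − 5.6)² = 43.20²; (x + 28.7)² + (y − 24.3)² = 76.51²; (x − 103.6)² + (y + 149.2)² = 246.47².
Subtracting pairs of circle equations eliminates x²+y² and gives linear equations (the radical axes):
221.2 x + 37.4 y = -22009.21
485.8 x − 309.6 y = -45323.47
Solving the 2×2 system: x ≈ -98.2, y ≈ -7.7 km.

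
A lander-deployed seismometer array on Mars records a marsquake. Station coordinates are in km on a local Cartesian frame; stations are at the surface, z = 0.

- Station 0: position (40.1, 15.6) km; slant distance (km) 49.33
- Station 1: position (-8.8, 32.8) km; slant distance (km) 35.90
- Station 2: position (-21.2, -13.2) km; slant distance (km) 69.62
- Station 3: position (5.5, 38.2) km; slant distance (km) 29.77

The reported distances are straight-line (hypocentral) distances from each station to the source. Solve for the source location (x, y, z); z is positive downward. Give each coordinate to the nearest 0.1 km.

x ≈ 10.1 km, y ≈ 41.7 km, depth ≈ 29.2 km

Each station gives a sphere (x−x_i)² + (y−y_i)² + z² = d_i² (stations at z=0).
Subtracting the Station 0 sphere from Station 1 and Station 2: z² cancels, leaving linear equations in x and y:
-97.8 x + 34.4 y = 446.55
-122.6 x − 57.6 y = -3641.19
Solving: x ≈ 10.104, y ≈ 41.708 km (keep extra digits for the depth step; rounded: 10.1, 41.7).
Then from the Station 0 sphere: z² = 49.33² − (x − 40.1)² − (y − 15.6)² with x = 10.104, y = 41.708, so z ≈ 29.190 ≈ 29.2 km.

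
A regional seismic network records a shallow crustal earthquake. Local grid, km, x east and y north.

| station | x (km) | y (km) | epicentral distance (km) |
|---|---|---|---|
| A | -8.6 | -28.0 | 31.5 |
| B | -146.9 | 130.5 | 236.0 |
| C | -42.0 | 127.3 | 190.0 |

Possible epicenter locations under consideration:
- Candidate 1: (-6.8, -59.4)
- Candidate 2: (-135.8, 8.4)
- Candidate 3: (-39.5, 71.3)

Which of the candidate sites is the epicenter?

Candidate 1

For each candidate, compare |candidate − station| to the reported distance:
Candidate 1: residuals A 0.0, B 0.0, C 0.0 → max 0.0 km
Candidate 2: residuals A 100.8, B 113.4, C 38.6 → max 113.4 km
Candidate 3: residuals A 72.5, B 113.4, C 133.9 → max 133.9 km
Only Candidate 1 has all residuals ≈ 0.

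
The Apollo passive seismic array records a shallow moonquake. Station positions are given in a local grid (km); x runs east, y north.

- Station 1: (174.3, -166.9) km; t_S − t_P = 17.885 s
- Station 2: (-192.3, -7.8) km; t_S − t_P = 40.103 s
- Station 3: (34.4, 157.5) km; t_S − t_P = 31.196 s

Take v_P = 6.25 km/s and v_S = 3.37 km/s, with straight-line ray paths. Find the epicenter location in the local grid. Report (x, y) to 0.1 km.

95.9 km east, -62.2 km north

Distance from S−P lag: d = Δt · v_P v_S / (v_P − v_S) = Δt · (6.25·3.37)/(6.25−3.37) ≈ 7.3134·Δt.
So d_Station 1 = 130.80, d_Station 2 = 293.29, d_Station 3 = 228.15 km.
Circle about each station: (x − 174.3)² + (y + 166.9)² = 130.80²; (x + 192.3)² + (y + 7.8)² = 293.29²; (x − 34.4)² + (y − 157.5)² = 228.15².
Subtracting the Station 1 equation from the Station 2 and Station 3 equations removes the quadratic terms:
-733.2 x + 318.2 y = -90106.35
-279.8 x + 648.8 y = -67190.27
Solving the 2×2 system: x ≈ 95.9, y ≈ -62.2 km.
Check against Station 1 (with the unrounded x, y): √((x − 174.3)²+(y + 166.9)²) = 130.80 ≈ 130.80 km. ✓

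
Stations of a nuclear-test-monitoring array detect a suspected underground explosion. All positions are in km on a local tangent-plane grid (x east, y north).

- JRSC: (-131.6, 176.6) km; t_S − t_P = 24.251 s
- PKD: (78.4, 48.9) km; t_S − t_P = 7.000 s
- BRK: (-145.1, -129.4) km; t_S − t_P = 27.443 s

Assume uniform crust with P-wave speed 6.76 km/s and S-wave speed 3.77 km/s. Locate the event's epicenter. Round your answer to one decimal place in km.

Distance from S−P lag: d = Δt · v_P v_S / (v_P − v_S) = Δt · (6.76·3.77)/(6.76−3.77) ≈ 8.5235·Δt.
So d_JRSC = 206.70, d_PKD = 59.66, d_BRK = 233.91 km.
Circle about each station: (x + 131.6)² + (y − 176.6)² = 206.70²; (x − 78.4)² + (y − 48.9)² = 59.66²; (x + 145.1)² + (y + 129.4)² = 233.91².
Subtracting the JRSC equation from the PKD and BRK equations removes the quadratic terms:
420.0 x − 255.4 y = -802.78
-27.0 x − 612.0 y = -22696.75
Solving the 2×2 system: x ≈ 20.1, y ≈ 36.2 km.
Check against JRSC (with the unrounded x, y): √((x + 131.6)²+(y − 176.6)²) = 206.70 ≈ 206.70 km. ✓

x ≈ 20.1 km, y ≈ 36.2 km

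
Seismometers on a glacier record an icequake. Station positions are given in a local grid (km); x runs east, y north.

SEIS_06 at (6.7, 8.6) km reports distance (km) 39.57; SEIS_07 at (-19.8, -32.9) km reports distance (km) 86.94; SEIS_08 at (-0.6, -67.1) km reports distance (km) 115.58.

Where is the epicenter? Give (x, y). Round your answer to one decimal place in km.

Circle about each station: (x − 6.7)² + (y − 8.6)² = 39.57²; (x + 19.8)² + (y + 32.9)² = 86.94²; (x + 0.6)² + (y + 67.1)² = 115.58².
Subtracting the SEIS_06 equation from the SEIS_07 and SEIS_08 equations removes the quadratic terms:
-53.0 x − 83.0 y = -4637.18
-14.6 x − 151.4 y = -7409.03
Solving the 2×2 system: x ≈ 12.8, y ≈ 47.7 km.
Check against SEIS_06 (with the unrounded x, y): √((x − 6.7)²+(y − 8.6)²) = 39.57 ≈ 39.57 km. ✓

12.8 km east, 47.7 km north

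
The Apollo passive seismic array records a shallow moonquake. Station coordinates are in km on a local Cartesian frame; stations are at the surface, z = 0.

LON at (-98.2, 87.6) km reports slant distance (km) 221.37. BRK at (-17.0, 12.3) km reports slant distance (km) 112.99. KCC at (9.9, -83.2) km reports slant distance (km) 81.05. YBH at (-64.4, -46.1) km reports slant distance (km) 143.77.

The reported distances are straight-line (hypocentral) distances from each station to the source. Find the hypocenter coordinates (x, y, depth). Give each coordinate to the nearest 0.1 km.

Each station gives a sphere (x−x_i)² + (y−y_i)² + z² = d_i² (stations at z=0).
Subtracting the LON sphere from BRK and KCC: z² cancels, leaving linear equations in x and y:
162.4 x − 150.6 y = 19361.23
216.2 x − 341.6 y = 32138.82
Solving: x ≈ 77.399, y ≈ -45.097 km (keep extra digits for the depth step; rounded: 77.4, -45.1).
Then from the LON sphere: z² = 221.37² − (x + 98.2)² − (y − 87.6)² with x = 77.399, y = -45.097, so z ≈ 23.689 ≈ 23.7 km.

(77.4, -45.1, 23.7)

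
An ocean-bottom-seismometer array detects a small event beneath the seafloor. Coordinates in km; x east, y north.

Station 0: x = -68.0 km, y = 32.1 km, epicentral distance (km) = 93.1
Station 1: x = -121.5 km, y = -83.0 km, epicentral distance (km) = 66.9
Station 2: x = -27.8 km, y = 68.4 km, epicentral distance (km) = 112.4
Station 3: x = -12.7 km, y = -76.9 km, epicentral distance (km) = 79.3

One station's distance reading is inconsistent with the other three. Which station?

Station 0

Solve using three stations at a time. Using Station 1, Station 2, Station 3 (subtract circle equations pairwise → linear system) gives (x, y) ≈ (-78.1, -32.1).
Distances from that point to each station vs reported:
  Station 0: calculated 65.0 vs reported 93.1 → residual 28.1 km
  Station 1: calculated 66.9 vs reported 66.9 → residual 0.0 km
  Station 2: calculated 112.4 vs reported 112.4 → residual 0.0 km
  Station 3: calculated 79.3 vs reported 79.3 → residual 0.0 km
Station 1, Station 2, Station 3 are mutually consistent (residuals ≈ 0); Station 0 is off by 28.1 km.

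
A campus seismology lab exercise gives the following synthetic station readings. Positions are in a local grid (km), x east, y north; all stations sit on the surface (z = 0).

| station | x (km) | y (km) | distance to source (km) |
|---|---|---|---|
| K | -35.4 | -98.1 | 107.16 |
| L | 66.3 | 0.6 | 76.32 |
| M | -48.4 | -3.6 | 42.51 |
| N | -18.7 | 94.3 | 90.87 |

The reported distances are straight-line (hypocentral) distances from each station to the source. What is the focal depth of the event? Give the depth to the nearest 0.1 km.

Each station gives a sphere (x−x_i)² + (y−y_i)² + z² = d_i² (stations at z=0).
Subtracting the K sphere from L and M: z² cancels, leaving linear equations in x and y:
203.4 x + 197.4 y = -822.20
-26.0 x + 189.0 y = 1154.92
Solving: x ≈ -8.798, y ≈ 4.900 km (keep extra digits for the depth step; rounded: -8.8, 4.9).
Then from the K sphere: z² = 107.16² − (x + 35.4)² − (y + 98.1)² with x = -8.798, y = 4.900, so z ≈ 12.907 ≈ 12.9 km.

12.9 km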